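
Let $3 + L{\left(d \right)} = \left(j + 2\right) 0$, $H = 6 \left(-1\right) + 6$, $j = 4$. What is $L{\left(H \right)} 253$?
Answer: $-759$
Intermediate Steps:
$H = 0$ ($H = -6 + 6 = 0$)
$L{\left(d \right)} = -3$ ($L{\left(d \right)} = -3 + \left(4 + 2\right) 0 = -3 + 6 \cdot 0 = -3 + 0 = -3$)
$L{\left(H \right)} 253 = \left(-3\right) 253 = -759$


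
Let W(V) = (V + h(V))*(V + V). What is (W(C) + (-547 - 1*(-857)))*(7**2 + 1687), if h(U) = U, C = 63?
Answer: 28098896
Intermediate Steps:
W(V) = 4*V**2 (W(V) = (V + V)*(V + V) = (2*V)*(2*V) = 4*V**2)
(W(C) + (-547 - 1*(-857)))*(7**2 + 1687) = (4*63**2 + (-547 - 1*(-857)))*(7**2 + 1687) = (4*3969 + (-547 + 857))*(49 + 1687) = (15876 + 310)*1736 = 16186*1736 = 28098896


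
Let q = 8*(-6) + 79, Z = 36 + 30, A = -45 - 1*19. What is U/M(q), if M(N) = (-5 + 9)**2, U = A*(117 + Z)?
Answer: -732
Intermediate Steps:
A = -64 (A = -45 - 19 = -64)
Z = 66
U = -11712 (U = -64*(117 + 66) = -64*183 = -11712)
q = 31 (q = -48 + 79 = 31)
M(N) = 16 (M(N) = 4**2 = 16)
U/M(q) = -11712/16 = -11712*1/16 = -732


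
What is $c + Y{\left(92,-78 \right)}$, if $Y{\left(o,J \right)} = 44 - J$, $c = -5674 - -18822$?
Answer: $13270$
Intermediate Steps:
$c = 13148$ ($c = -5674 + 18822 = 13148$)
$c + Y{\left(92,-78 \right)} = 13148 + \left(44 - -78\right) = 13148 + \left(44 + 78\right) = 13148 + 122 = 13270$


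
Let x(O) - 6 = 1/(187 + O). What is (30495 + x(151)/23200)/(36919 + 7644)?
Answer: 239129594029/349445220800 ≈ 0.68431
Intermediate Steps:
x(O) = 6 + 1/(187 + O)
(30495 + x(151)/23200)/(36919 + 7644) = (30495 + ((1123 + 6*151)/(187 + 151))/23200)/(36919 + 7644) = (30495 + ((1123 + 906)/338)*(1/23200))/44563 = (30495 + ((1/338)*2029)*(1/23200))*(1/44563) = (30495 + (2029/338)*(1/23200))*(1/44563) = (30495 + 2029/7841600)*(1/44563) = (239129594029/7841600)*(1/44563) = 239129594029/349445220800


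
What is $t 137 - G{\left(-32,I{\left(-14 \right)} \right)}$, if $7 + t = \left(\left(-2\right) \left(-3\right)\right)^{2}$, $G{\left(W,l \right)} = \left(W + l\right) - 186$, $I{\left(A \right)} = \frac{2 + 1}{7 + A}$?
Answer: $\frac{29340}{7} \approx 4191.4$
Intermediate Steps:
$I{\left(A \right)} = \frac{3}{7 + A}$
$G{\left(W,l \right)} = -186 + W + l$
$t = 29$ ($t = -7 + \left(\left(-2\right) \left(-3\right)\right)^{2} = -7 + 6^{2} = -7 + 36 = 29$)
$t 137 - G{\left(-32,I{\left(-14 \right)} \right)} = 29 \cdot 137 - \left(-186 - 32 + \frac{3}{7 - 14}\right) = 3973 - \left(-186 - 32 + \frac{3}{-7}\right) = 3973 - \left(-186 - 32 + 3 \left(- \frac{1}{7}\right)\right) = 3973 - \left(-186 - 32 - \frac{3}{7}\right) = 3973 - - \frac{1529}{7} = 3973 + \frac{1529}{7} = \frac{29340}{7}$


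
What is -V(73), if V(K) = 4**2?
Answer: -16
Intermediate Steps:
V(K) = 16
-V(73) = -1*16 = -16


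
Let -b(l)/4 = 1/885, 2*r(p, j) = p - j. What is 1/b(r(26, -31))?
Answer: -885/4 ≈ -221.25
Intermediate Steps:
r(p, j) = p/2 - j/2 (r(p, j) = (p - j)/2 = p/2 - j/2)
b(l) = -4/885
1/b(r(26, -31)) = 1/(-4/885) = -885/4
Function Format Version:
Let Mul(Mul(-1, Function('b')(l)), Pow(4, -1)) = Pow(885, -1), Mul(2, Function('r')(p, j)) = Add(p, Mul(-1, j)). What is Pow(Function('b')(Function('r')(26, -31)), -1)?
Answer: Rational(-885, 4) ≈ -221.25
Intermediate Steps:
Function('r')(p, j) = Add(Mul(Rational(1, 2), p), Mul(Rational(-1, 2), j)) (Function('r')(p, j) = Mul(Rational(1, 2), Add(p, Mul(-1, j))) = Add(Mul(Rational(1, 2), p), Mul(Rational(-1, 2), j)))
Function('b')(l) = Rational(-4, 885) (Function('b')(l) = Mul(-4, Pow(885, -1)) = Mul(-4, Rational(1, 885)) = Rational(-4, 885))
Pow(Function('b')(Function('r')(26, -31)), -1) = Pow(Rational(-4, 885), -1) = Rational(-885, 4)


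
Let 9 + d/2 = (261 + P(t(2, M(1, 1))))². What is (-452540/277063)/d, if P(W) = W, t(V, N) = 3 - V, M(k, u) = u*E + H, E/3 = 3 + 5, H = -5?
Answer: -45254/3803243801 ≈ -1.1899e-5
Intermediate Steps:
E = 24 (E = 3*(3 + 5) = 3*8 = 24)
M(k, u) = -5 + 24*u (M(k, u) = u*24 - 5 = 24*u - 5 = -5 + 24*u)
d = 137270 (d = -18 + 2*(261 + (3 - 1*2))² = -18 + 2*(261 + (3 - 2))² = -18 + 2*(261 + 1)² = -18 + 2*262² = -18 + 2*68644 = -18 + 137288 = 137270)
(-452540/277063)/d = -452540/277063/137270 = -452540*1/277063*(1/137270) = -452540/277063*1/137270 = -45254/3803243801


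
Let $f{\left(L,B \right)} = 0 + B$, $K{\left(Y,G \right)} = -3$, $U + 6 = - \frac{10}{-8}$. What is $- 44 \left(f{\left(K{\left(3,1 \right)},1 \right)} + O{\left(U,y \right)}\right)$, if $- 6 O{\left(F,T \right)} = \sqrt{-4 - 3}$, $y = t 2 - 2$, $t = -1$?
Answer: $-44 + \frac{22 i \sqrt{7}}{3} \approx -44.0 + 19.402 i$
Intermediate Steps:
$U = - \frac{19}{4}$ ($U = -6 - \frac{10}{-8} = -6 - - \frac{5}{4} = -6 + \frac{5}{4} = - \frac{19}{4} \approx -4.75$)
$f{\left(L,B \right)} = B$
$y = -4$ ($y = \left(-1\right) 2 - 2 = -2 - 2 = -4$)
$O{\left(F,T \right)} = - \frac{i \sqrt{7}}{6}$ ($O{\left(F,T \right)} = - \frac{\sqrt{-4 - 3}}{6} = - \frac{\sqrt{-7}}{6} = - \frac{i \sqrt{7}}{6}$)
$- 44 \left(f{\left(K{\left(3,1 \right)},1 \right)} + O{\left(U,y \right)}\right) = - 44 \left(1 - \frac{i \sqrt{7}}{6}\right) = -44 + \frac{22 i \sqrt{7}}{3}$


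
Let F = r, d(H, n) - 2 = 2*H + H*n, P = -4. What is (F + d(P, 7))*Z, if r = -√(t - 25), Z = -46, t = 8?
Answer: 1564 + 46*I*√17 ≈ 1564.0 + 189.66*I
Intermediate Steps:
d(H, n) = 2 + 2*H + H*n (d(H, n) = 2 + (2*H + H*n) = 2 + 2*H + H*n)
r = -I*√17 (r = -√(8 - 25) = -√(-17) = -I*√17 ≈ -4.1231*I)
F = -I*√17 ≈ -4.1231*I
(F + d(P, 7))*Z = (-I*√17 + (2 + 2*(-4) - 4*7))*(-46) = (-I*√17 + (2 - 8 - 28))*(-46) = (-I*√17 - 34)*(-46) = (-34 - I*√17)*(-46) = 1564 + 46*I*√17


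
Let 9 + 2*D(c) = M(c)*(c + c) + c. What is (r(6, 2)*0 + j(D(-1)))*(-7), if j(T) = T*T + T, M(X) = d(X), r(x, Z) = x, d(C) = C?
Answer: -84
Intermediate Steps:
M(X) = X
D(c) = -9/2 + c² + c/2 (D(c) = -9/2 + (c*(c + c) + c)/2 = -9/2 + (c*(2*c) + c)/2 = -9/2 + (2*c² + c)/2 = -9/2 + (c + 2*c²)/2 = -9/2 + (c² + c/2) = -9/2 + c² + c/2)
j(T) = T + T² (j(T) = T² + T = T + T²)
(r(6, 2)*0 + j(D(-1)))*(-7) = (6*0 + (-9/2 + (-1)² + (½)*(-1))*(1 + (-9/2 + (-1)² + (½)*(-1))))*(-7) = (0 + (-9/2 + 1 - ½)*(1 + (-9/2 + 1 - ½)))*(-7) = (0 - 4*(1 - 4))*(-7) = (0 - 4*(-3))*(-7) = (0 + 12)*(-7) = 12*(-7) = -84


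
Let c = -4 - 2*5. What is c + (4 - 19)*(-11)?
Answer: 151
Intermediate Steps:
c = -14 (c = -4 - 10 = -14)
c + (4 - 19)*(-11) = -14 + (4 - 19)*(-11) = -14 - 15*(-11) = -14 + 165 = 151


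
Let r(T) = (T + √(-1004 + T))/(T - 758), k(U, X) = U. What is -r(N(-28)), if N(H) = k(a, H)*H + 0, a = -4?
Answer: 56/323 + I*√223/323 ≈ 0.17337 + 0.046233*I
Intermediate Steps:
N(H) = -4*H (N(H) = -4*H + 0 = -4*H)
r(T) = (T + √(-1004 + T))/(-758 + T)
-r(N(-28)) = -(-4*(-28) + √(-1004 - 4*(-28)))/(-758 - 4*(-28)) = -(112 + √(-1004 + 112))/(-758 + 112) = -(112 + √(-892))/(-646) = -(-1)*(112 + 2*I*√223)/646 = -(-56/323 - I*√223/323) = 56/323 + I*√223/323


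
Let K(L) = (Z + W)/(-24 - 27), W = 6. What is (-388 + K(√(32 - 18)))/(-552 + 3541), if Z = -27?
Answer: -6589/50813 ≈ -0.12967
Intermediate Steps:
K(L) = 7/17 (K(L) = (-27 + 6)/(-24 - 27) = -21/(-51) = -21*(-1/51) = 7/17)
(-388 + K(√(32 - 18)))/(-552 + 3541) = (-388 + 7/17)/(-552 + 3541) = -6589/17/2989 = -6589/17*1/2989 = -6589/50813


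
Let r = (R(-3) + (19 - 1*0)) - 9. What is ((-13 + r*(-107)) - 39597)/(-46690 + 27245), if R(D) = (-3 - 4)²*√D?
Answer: 8136/3889 + 5243*I*√3/19445 ≈ 2.0921 + 0.46702*I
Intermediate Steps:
R(D) = 49*√D (R(D) = (-7)²*√D = 49*√D)
r = 10 + 49*I*√3 (r = (49*√(-3) + (19 - 1*0)) - 9 = (49*(I*√3) + (19 + 0)) - 9 = (49*I*√3 + 19) - 9 = (19 + 49*I*√3) - 9 = 10 + 49*I*√3 ≈ 10.0 + 84.87*I)
((-13 + r*(-107)) - 39597)/(-46690 + 27245) = ((-13 + (10 + 49*I*√3)*(-107)) - 39597)/(-46690 + 27245) = ((-13 + (-1070 - 5243*I*√3)) - 39597)/(-19445) = ((-1083 - 5243*I*√3) - 39597)*(-1/19445) = (-40680 - 5243*I*√3)*(-1/19445) = 8136/3889 + 5243*I*√3/19445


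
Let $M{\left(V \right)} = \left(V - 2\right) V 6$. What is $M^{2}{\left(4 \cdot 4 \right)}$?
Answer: $1806336$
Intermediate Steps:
$M{\left(V \right)} = 6 V \left(-2 + V\right)$ ($M{\left(V \right)} = \left(V - 2\right) V 6 = \left(-2 + V\right) V 6 = V \left(-2 + V\right) 6 = 6 V \left(-2 + V\right)$)
$M^{2}{\left(4 \cdot 4 \right)} = \left(6 \cdot 4 \cdot 4 \left(-2 + 4 \cdot 4\right)\right)^{2} = \left(6 \cdot 16 \left(-2 + 16\right)\right)^{2} = \left(6 \cdot 16 \cdot 14\right)^{2} = 1344^{2} = 1806336$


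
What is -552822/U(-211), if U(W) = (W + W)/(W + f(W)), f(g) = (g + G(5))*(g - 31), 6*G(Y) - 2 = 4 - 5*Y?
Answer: 14267598724/211 ≈ 6.7619e+7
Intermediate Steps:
G(Y) = 1 - 5*Y/6 (G(Y) = ⅓ + (4 - 5*Y)/6 = ⅓ + (⅔ - 5*Y/6) = 1 - 5*Y/6)
f(g) = (-31 + g)*(-19/6 + g) (f(g) = (g + (1 - ⅚*5))*(g - 31) = (g + (1 - 25/6))*(-31 + g) = (g - 19/6)*(-31 + g) = (-19/6 + g)*(-31 + g) = (-31 + g)*(-19/6 + g))
U(W) = 2*W/(589/6 + W² - 199*W/6) (U(W) = (W + W)/(W + (589/6 + W² - 205*W/6)) = (2*W)/(589/6 + W² - 199*W/6) = 2*W/(589/6 + W² - 199*W/6))
-552822/U(-211) = -552822/(12*(-211)/(589 - 199*(-211) + 6*(-211)²)) = -552822/(12*(-211)/(589 + 41989 + 6*44521)) = -552822/(12*(-211)/(589 + 41989 + 267126)) = -552822/(12*(-211)/309704) = -552822/(12*(-211)*(1/309704)) = -552822/(-633/77426) = -552822*(-77426/633) = 14267598724/211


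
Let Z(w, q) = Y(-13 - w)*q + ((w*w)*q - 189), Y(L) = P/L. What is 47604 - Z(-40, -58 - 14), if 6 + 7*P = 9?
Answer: 1140959/7 ≈ 1.6299e+5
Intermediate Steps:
P = 3/7 (P = -6/7 + (⅐)*9 = -6/7 + 9/7 = 3/7 ≈ 0.42857)
Y(L) = 3/(7*L)
Z(w, q) = -189 + q*w² + 3*q/(7*(-13 - w)) (Z(w, q) = (3/(7*(-13 - w)))*q + ((w*w)*q - 189) = 3*q/(7*(-13 - w)) + (w²*q - 189) = 3*q/(7*(-13 - w)) + (q*w² - 189) = 3*q/(7*(-13 - w)) + (-189 + q*w²) = -189 + q*w² + 3*q/(7*(-13 - w)))
47604 - Z(-40, -58 - 14) = 47604 - (-3*(-58 - 14)/7 + (-189 + (-58 - 14)*(-40)²)*(13 - 40))/(13 - 40) = 47604 - (-3/7*(-72) + (-189 - 72*1600)*(-27))/(-27) = 47604 - (-1)*(216/7 + (-189 - 115200)*(-27))/27 = 47604 - (-1)*(216/7 - 115389*(-27))/27 = 47604 - (-1)*(216/7 + 3115503)/27 = 47604 - (-1)*21808737/(27*7) = 47604 - 1*(-807731/7) = 47604 + 807731/7 = 1140959/7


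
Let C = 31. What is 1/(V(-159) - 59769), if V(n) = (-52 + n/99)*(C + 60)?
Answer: -33/2133356 ≈ -1.5469e-5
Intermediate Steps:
V(n) = -4732 + 91*n/99 (V(n) = (-52 + n/99)*(31 + 60) = (-52 + n*(1/99))*91 = (-52 + n/99)*91 = -4732 + 91*n/99)
1/(V(-159) - 59769) = 1/((-4732 + (91/99)*(-159)) - 59769) = 1/((-4732 - 4823/33) - 59769) = 1/(-160979/33 - 59769) = 1/(-2133356/33) = -33/2133356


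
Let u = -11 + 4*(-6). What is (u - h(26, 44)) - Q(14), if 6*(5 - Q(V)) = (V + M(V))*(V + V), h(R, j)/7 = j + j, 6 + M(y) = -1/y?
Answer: -619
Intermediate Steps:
M(y) = -6 - 1/y
h(R, j) = 14*j (h(R, j) = 7*(j + j) = 7*(2*j) = 14*j)
u = -35 (u = -11 - 24 = -35)
Q(V) = 5 - V*(-6 + V - 1/V)/3 (Q(V) = 5 - (V + (-6 - 1/V))*(V + V)/6 = 5 - (-6 + V - 1/V)*2*V/6 = 5 - V*(-6 + V - 1/V)/3)
(u - h(26, 44)) - Q(14) = (-35 - 14*44) - (16/3 + 2*14 - ⅓*14²) = (-35 - 1*616) - (16/3 + 28 - ⅓*196) = (-35 - 616) - (16/3 + 28 - 196/3) = -651 - 1*(-32) = -651 + 32 = -619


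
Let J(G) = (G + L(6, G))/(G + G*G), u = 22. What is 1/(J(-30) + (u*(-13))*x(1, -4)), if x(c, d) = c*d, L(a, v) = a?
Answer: 145/165876 ≈ 0.00087415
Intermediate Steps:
J(G) = (6 + G)/(G + G²) (J(G) = (G + 6)/(G + G*G) = (6 + G)/(G + G²))
1/(J(-30) + (u*(-13))*x(1, -4)) = 1/((6 - 30)/((-30)*(1 - 30)) + (22*(-13))*(1*(-4))) = 1/(-1/30*(-24)/(-29) - 286*(-4)) = 1/(-1/30*(-1/29)*(-24) + 1144) = 1/(-4/145 + 1144) = 1/(165876/145) = 145/165876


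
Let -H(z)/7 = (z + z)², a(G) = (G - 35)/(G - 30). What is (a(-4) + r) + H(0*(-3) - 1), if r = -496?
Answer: -17777/34 ≈ -522.85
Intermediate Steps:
a(G) = (-35 + G)/(-30 + G)
H(z) = -28*z² (H(z) = -7*(z + z)² = -7*4*z² = -28*z²)
(a(-4) + r) + H(0*(-3) - 1) = ((-35 - 4)/(-30 - 4) - 496) - 28*(0*(-3) - 1)² = (-39/(-34) - 496) - 28*(0 - 1)² = (-1/34*(-39) - 496) - 28*(-1)² = (39/34 - 496) - 28*1 = -16825/34 - 28 = -17777/34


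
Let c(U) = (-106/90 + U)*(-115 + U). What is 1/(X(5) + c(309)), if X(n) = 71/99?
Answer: 495/29560523 ≈ 1.6745e-5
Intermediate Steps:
c(U) = (-115 + U)*(-53/45 + U) (c(U) = (-106*1/90 + U)*(-115 + U) = (-53/45 + U)*(-115 + U) = (-115 + U)*(-53/45 + U))
X(n) = 71/99 (X(n) = 71*(1/99) = 71/99)
1/(X(5) + c(309)) = 1/(71/99 + (1219/9 + 309² - 5228/45*309)) = 1/(71/99 + (1219/9 + 95481 - 538484/15)) = 1/(71/99 + 2687288/45) = 1/(29560523/495) = 495/29560523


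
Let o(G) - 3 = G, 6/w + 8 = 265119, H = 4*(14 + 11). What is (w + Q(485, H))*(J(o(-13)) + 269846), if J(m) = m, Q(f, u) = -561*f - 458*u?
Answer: -3248625384707492/37873 ≈ -8.5777e+10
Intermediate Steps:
H = 100 (H = 4*25 = 100)
w = 6/265111 (w = 6/(-8 + 265119) = 6/265111 ≈ 2.2632e-5)
o(G) = 3 + G
(w + Q(485, H))*(J(o(-13)) + 269846) = (6/265111 + (-561*485 - 458*100))*((3 - 13) + 269846) = (6/265111 + (-272085 - 45800))*(-10 + 269846) = (6/265111 - 317885)*269836 = -84274810229/265111*269836 = -3248625384707492/37873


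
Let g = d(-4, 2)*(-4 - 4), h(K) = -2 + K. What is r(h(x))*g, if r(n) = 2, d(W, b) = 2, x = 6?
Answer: -32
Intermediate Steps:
g = -16 (g = 2*(-4 - 4) = 2*(-8) = -16)
r(h(x))*g = 2*(-16) = -32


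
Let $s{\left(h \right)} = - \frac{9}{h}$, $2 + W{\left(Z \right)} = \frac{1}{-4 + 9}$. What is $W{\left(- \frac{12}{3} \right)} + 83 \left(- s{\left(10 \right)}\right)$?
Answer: $\frac{729}{10} \approx 72.9$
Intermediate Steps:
$W{\left(Z \right)} = - \frac{9}{5}$ ($W{\left(Z \right)} = -2 + \frac{1}{-4 + 9} = -2 + \frac{1}{5} = - \frac{9}{5}$)
$W{\left(- \frac{12}{3} \right)} + 83 \left(- s{\left(10 \right)}\right) = - \frac{9}{5} + 83 \left(- \frac{-9}{10}\right) = - \frac{9}{5} + 83 \left(\left(-1\right) \left(- \frac{9}{10}\right)\right) = - \frac{9}{5} + 83 \cdot \frac{9}{10} = - \frac{9}{5} + \frac{747}{10} = \frac{729}{10}$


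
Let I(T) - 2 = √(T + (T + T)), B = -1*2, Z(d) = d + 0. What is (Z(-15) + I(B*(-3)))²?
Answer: 187 - 78*√2 ≈ 76.691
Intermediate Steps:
Z(d) = d
B = -2
I(T) = 2 + √3*√T (I(T) = 2 + √(T + (T + T)) = 2 + √(T + 2*T) = 2 + √(3*T) = 2 + √3*√T)
(Z(-15) + I(B*(-3)))² = (-15 + (2 + √3*√(-2*(-3))))² = (-15 + (2 + √3*√6))² = (-15 + (2 + 3*√2))² = (-13 + 3*√2)²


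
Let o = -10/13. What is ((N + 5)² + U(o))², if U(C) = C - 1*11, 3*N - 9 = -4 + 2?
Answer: 24157225/13689 ≈ 1764.7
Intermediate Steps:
o = -10/13 (o = -10*1/13 = -10/13 ≈ -0.76923)
N = 7/3 (N = 3 + (-4 + 2)/3 = 3 + (⅓)*(-2) = 3 - ⅔ = 7/3 ≈ 2.3333)
U(C) = -11 + C (U(C) = C - 11 = -11 + C)
((N + 5)² + U(o))² = ((7/3 + 5)² + (-11 - 10/13))² = ((22/3)² - 153/13)² = (484/9 - 153/13)² = (4915/117)² = 24157225/13689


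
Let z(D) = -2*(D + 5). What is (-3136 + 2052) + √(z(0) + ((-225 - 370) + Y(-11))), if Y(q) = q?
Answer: -1084 + 2*I*√154 ≈ -1084.0 + 24.819*I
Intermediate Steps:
z(D) = -10 - 2*D (z(D) = -2*(5 + D) = -10 - 2*D)
(-3136 + 2052) + √(z(0) + ((-225 - 370) + Y(-11))) = (-3136 + 2052) + √((-10 - 2*0) + ((-225 - 370) - 11)) = -1084 + √((-10 + 0) + (-595 - 11)) = -1084 + √(-10 - 606) = -1084 + √(-616) = -1084 + 2*I*√154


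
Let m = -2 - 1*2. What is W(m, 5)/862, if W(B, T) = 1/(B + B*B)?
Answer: 1/10344 ≈ 9.6674e-5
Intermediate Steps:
m = -4 (m = -2 - 2 = -4)
W(B, T) = 1/(B + B²)
W(m, 5)/862 = (1/((-4)*(1 - 4)))/862 = -¼/(-3)*(1/862) = -¼*(-⅓)*(1/862) = (1/12)*(1/862) = 1/10344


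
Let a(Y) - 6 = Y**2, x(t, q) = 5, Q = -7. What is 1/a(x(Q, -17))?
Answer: 1/31 ≈ 0.032258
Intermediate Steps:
a(Y) = 6 + Y**2
1/a(x(Q, -17)) = 1/(6 + 5**2) = 1/(6 + 25) = 1/31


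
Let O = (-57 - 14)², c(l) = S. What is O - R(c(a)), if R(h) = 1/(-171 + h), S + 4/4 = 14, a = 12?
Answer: 796479/158 ≈ 5041.0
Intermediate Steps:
S = 13 (S = -1 + 14 = 13)
c(l) = 13
O = 5041 (O = (-71)² = 5041)
O - R(c(a)) = 5041 - 1/(-171 + 13) = 5041 - 1/(-158) = 5041 - 1*(-1/158) = 5041 + 1/158 = 796479/158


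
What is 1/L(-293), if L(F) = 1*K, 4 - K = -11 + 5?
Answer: ⅒ ≈ 0.10000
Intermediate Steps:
K = 10 (K = 4 - (-11 + 5) = 4 - 1*(-6) = 4 + 6 = 10)
L(F) = 10 (L(F) = 1*10 = 10)
1/L(-293) = 1/10 = ⅒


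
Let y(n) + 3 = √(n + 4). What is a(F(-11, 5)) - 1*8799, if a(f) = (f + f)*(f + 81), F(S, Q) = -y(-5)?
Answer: -8297 - 174*I ≈ -8297.0 - 174.0*I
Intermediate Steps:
y(n) = -3 + √(4 + n) (y(n) = -3 + √(n + 4) = -3 + √(4 + n))
F(S, Q) = 3 - I (F(S, Q) = -(-3 + √(4 - 5)) = -(-3 + √(-1)) = -(-3 + I) = 3 - I)
a(f) = 2*f*(81 + f) (a(f) = (2*f)*(81 + f) = 2*f*(81 + f))
a(F(-11, 5)) - 1*8799 = 2*(3 - I)*(81 + (3 - I)) - 1*8799 = 2*(3 - I)*(84 - I) - 8799 = -8799 + 2*(3 - I)*(84 - I)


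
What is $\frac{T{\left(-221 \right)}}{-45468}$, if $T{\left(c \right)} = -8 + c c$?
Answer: $- \frac{48833}{45468} \approx -1.074$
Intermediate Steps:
$T{\left(c \right)} = -8 + c^{2}$
$\frac{T{\left(-221 \right)}}{-45468} = \frac{-8 + \left(-221\right)^{2}}{-45468} = \left(-8 + 48841\right) \left(- \frac{1}{45468}\right) = 48833 \left(- \frac{1}{45468}\right) = - \frac{48833}{45468}$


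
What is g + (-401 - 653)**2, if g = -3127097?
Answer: -2016181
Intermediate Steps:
g + (-401 - 653)**2 = -3127097 + (-401 - 653)**2 = -3127097 + (-1054)**2 = -3127097 + 1110916 = -2016181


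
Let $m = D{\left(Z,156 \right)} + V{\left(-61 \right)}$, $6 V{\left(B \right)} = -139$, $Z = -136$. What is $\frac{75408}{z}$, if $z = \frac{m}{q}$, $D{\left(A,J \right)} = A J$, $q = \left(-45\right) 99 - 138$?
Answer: $\frac{2078093664}{127435} \approx 16307.0$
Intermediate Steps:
$V{\left(B \right)} = - \frac{139}{6}$ ($V{\left(B \right)} = \frac{1}{6} \left(-139\right) = - \frac{139}{6}$)
$q = -4593$ ($q = -4455 - 138 = -4593$)
$m = - \frac{127435}{6}$ ($m = \left(-136\right) 156 - \frac{139}{6} = -21216 - \frac{139}{6} = - \frac{127435}{6} \approx -21239.0$)
$z = \frac{127435}{27558}$ ($z = - \frac{127435}{6 \left(-4593\right)} = \left(- \frac{127435}{6}\right) \left(- \frac{1}{4593}\right) = \frac{127435}{27558} \approx 4.6242$)
$\frac{75408}{z} = \frac{75408}{\frac{127435}{27558}} = 75408 \cdot \frac{27558}{127435} = \frac{2078093664}{127435}$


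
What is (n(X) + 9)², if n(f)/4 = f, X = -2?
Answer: 1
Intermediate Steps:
n(f) = 4*f
(n(X) + 9)² = (4*(-2) + 9)² = (-8 + 9)² = 1² = 1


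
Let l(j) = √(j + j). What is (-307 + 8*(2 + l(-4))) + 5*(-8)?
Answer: -331 + 16*I*√2 ≈ -331.0 + 22.627*I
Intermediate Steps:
l(j) = √2*√j (l(j) = √(2*j) = √2*√j)
(-307 + 8*(2 + l(-4))) + 5*(-8) = (-307 + 8*(2 + √2*√(-4))) + 5*(-8) = (-307 + 8*(2 + √2*(2*I))) - 40 = (-307 + 8*(2 + 2*I*√2)) - 40 = (-307 + (16 + 16*I*√2)) - 40 = (-291 + 16*I*√2) - 40 = -331 + 16*I*√2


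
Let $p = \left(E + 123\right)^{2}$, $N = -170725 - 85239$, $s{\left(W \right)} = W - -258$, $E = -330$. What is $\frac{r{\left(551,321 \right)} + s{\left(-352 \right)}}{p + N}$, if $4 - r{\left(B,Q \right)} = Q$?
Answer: $\frac{411}{213115} \approx 0.0019285$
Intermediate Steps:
$r{\left(B,Q \right)} = 4 - Q$
$s{\left(W \right)} = 258 + W$ ($s{\left(W \right)} = W + 258 = 258 + W$)
$N = -255964$ ($N = -170725 - 85239 = -255964$)
$p = 42849$ ($p = \left(-330 + 123\right)^{2} = \left(-207\right)^{2} = 42849$)
$\frac{r{\left(551,321 \right)} + s{\left(-352 \right)}}{p + N} = \frac{\left(4 - 321\right) + \left(258 - 352\right)}{42849 - 255964} = \frac{\left(4 - 321\right) - 94}{-213115} = \left(-317 - 94\right) \left(- \frac{1}{213115}\right) = \left(-411\right) \left(- \frac{1}{213115}\right) = \frac{411}{213115}$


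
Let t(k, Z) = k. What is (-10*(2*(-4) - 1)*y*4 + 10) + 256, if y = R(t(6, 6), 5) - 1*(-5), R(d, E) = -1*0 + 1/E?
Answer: 2138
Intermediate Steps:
R(d, E) = 1/E (R(d, E) = 0 + 1/E = 1/E)
y = 26/5 (y = 1/5 - 1*(-5) = 1/5 + 5 = 26/5 ≈ 5.2000)
(-10*(2*(-4) - 1)*y*4 + 10) + 256 = (-10*(2*(-4) - 1)*(26/5)*4 + 10) + 256 = (-10*(-8 - 1)*(26/5)*4 + 10) + 256 = (-10*(-9*26/5)*4 + 10) + 256 = (-(-468)*4 + 10) + 256 = (-10*(-936/5) + 10) + 256 = (1872 + 10) + 256 = 1882 + 256 = 2138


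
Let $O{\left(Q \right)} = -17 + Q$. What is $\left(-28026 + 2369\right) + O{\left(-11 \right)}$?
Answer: $-25685$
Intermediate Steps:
$\left(-28026 + 2369\right) + O{\left(-11 \right)} = \left(-28026 + 2369\right) - 28 = -25657 - 28 = -25685$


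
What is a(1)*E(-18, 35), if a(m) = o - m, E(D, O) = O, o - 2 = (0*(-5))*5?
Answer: 35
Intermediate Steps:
o = 2 (o = 2 + (0*(-5))*5 = 2 + 0*5 = 2 + 0 = 2)
a(m) = 2 - m
a(1)*E(-18, 35) = (2 - 1*1)*35 = (2 - 1)*35 = 1*35 = 35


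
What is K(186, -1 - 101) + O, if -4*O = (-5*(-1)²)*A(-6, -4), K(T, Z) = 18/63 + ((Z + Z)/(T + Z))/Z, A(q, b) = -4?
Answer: -197/42 ≈ -4.6905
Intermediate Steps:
K(T, Z) = 2/7 + 2/(T + Z) (K(T, Z) = 18*(1/63) + ((2*Z)/(T + Z))/Z = 2/7 + (2*Z/(T + Z))/Z = 2/7 + 2/(T + Z))
O = -5 (O = -(-5*(-1)²)*(-4)/4 = -(-5*1)*(-4)/4 = -(-5)*(-4)/4 = -¼*20 = -5)
K(186, -1 - 101) + O = 2*(7 + 186 + (-1 - 101))/(7*(186 + (-1 - 101))) - 5 = 2*(7 + 186 - 102)/(7*(186 - 102)) - 5 = (2/7)*91/84 - 5 = (2/7)*(1/84)*91 - 5 = 13/42 - 5 = -197/42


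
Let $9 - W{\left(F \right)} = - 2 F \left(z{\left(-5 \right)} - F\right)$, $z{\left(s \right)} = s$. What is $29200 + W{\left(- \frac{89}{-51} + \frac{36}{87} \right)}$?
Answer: $\frac{63825349201}{2187441} \approx 29178.0$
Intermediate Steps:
$W{\left(F \right)} = 9 + 2 F \left(-5 - F\right)$ ($W{\left(F \right)} = 9 - - 2 F \left(-5 - F\right) = 9 + 2 F \left(-5 - F\right)$)
$29200 + W{\left(- \frac{89}{-51} + \frac{36}{87} \right)} = 29200 - \left(-9 + 2 \left(- \frac{89}{-51} + \frac{36}{87}\right)^{2} + 10 \left(- \frac{89}{-51} + \frac{36}{87}\right)\right) = 29200 - \left(-9 + 2 \left(\left(-89\right) \left(- \frac{1}{51}\right) + 36 \cdot \frac{1}{87}\right)^{2} + 10 \left(\left(-89\right) \left(- \frac{1}{51}\right) + 36 \cdot \frac{1}{87}\right)\right) = 29200 - \left(-9 + 2 \left(\frac{89}{51} + \frac{12}{29}\right)^{2} + 10 \left(\frac{89}{51} + \frac{12}{29}\right)\right) = 29200 - \left(\frac{18619}{1479} + \frac{20390498}{2187441}\right) = 29200 - \frac{47927999}{2187441} = \frac{63825349201}{2187441}$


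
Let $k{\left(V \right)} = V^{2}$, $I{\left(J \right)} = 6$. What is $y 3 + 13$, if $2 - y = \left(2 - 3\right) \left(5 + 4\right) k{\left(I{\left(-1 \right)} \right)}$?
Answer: $991$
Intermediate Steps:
$y = 326$ ($y = 2 - \left(2 - 3\right) \left(5 + 4\right) 6^{2} = 2 - \left(-1\right) 9 \cdot 36 = 2 - \left(-9\right) 36 = 2 - -324 = 2 + 324 = 326$)
$y 3 + 13 = 326 \cdot 3 + 13 = 978 + 13 = 991$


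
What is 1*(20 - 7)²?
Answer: 169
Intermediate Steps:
1*(20 - 7)² = 1*13² = 1*169 = 169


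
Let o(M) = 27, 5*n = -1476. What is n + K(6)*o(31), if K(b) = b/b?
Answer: -1341/5 ≈ -268.20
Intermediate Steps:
n = -1476/5 (n = (⅕)*(-1476) = -1476/5 ≈ -295.20)
K(b) = 1
n + K(6)*o(31) = -1476/5 + 1*27 = -1476/5 + 27 = -1341/5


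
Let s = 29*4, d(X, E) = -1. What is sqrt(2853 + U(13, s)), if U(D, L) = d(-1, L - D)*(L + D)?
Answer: 2*sqrt(681) ≈ 52.192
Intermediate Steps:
s = 116
U(D, L) = -D - L (U(D, L) = -(L + D) = -(D + L) = -D - L)
sqrt(2853 + U(13, s)) = sqrt(2853 + (-1*13 - 1*116)) = sqrt(2853 + (-13 - 116)) = sqrt(2853 - 129) = sqrt(2724) = 2*sqrt(681)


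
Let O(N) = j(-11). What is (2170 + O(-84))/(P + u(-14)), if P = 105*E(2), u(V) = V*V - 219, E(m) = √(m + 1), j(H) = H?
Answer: 49657/32546 + 226695*√3/32546 ≈ 13.590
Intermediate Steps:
E(m) = √(1 + m)
u(V) = -219 + V² (u(V) = V² - 219 = -219 + V²)
O(N) = -11
P = 105*√3 (P = 105*√(1 + 2) = 105*√3 ≈ 181.87)
(2170 + O(-84))/(P + u(-14)) = (2170 - 11)/(105*√3 + (-219 + (-14)²)) = 2159/(105*√3 + (-219 + 196)) = 2159/(105*√3 - 23) = 2159/(-23 + 105*√3)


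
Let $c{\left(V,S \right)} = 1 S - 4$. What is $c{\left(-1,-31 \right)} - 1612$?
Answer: $-1647$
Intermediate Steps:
$c{\left(V,S \right)} = -4 + S$ ($c{\left(V,S \right)} = S - 4 = -4 + S$)
$c{\left(-1,-31 \right)} - 1612 = \left(-4 - 31\right) - 1612 = -35 - 1612 = -1647$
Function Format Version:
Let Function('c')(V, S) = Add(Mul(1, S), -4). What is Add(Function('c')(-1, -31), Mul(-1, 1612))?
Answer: -1647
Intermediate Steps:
Function('c')(V, S) = Add(-4, S) (Function('c')(V, S) = Add(S, -4) = Add(-4, S))
Add(Function('c')(-1, -31), Mul(-1, 1612)) = Add(Add(-4, -31), Mul(-1, 1612)) = Add(-35, -1612) = -1647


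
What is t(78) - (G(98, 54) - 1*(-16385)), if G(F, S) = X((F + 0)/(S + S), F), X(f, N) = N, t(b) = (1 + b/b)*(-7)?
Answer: -16497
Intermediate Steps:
t(b) = -14 (t(b) = (1 + 1)*(-7) = 2*(-7) = -14)
G(F, S) = F
t(78) - (G(98, 54) - 1*(-16385)) = -14 - (98 - 1*(-16385)) = -14 - (98 + 16385) = -14 - 1*16483 = -14 - 16483 = -16497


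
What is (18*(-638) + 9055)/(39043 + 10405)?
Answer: -347/7064 ≈ -0.049122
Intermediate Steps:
(18*(-638) + 9055)/(39043 + 10405) = (-11484 + 9055)/49448 = -2429*1/49448 = -347/7064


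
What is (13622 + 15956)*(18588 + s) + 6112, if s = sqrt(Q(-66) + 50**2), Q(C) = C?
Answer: 549801976 + 29578*sqrt(2434) ≈ 5.5126e+8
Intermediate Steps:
s = sqrt(2434) (s = sqrt(-66 + 50**2) = sqrt(-66 + 2500) = sqrt(2434) ≈ 49.336)
(13622 + 15956)*(18588 + s) + 6112 = (13622 + 15956)*(18588 + sqrt(2434)) + 6112 = 29578*(18588 + sqrt(2434)) + 6112 = (549795864 + 29578*sqrt(2434)) + 6112 = 549801976 + 29578*sqrt(2434)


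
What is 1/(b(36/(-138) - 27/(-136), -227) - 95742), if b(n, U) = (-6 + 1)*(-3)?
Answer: -1/95727 ≈ -1.0446e-5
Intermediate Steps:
b(n, U) = 15 (b(n, U) = -5*(-3) = 15)
1/(b(36/(-138) - 27/(-136), -227) - 95742) = 1/(15 - 95742) = 1/(-95727) = -1/95727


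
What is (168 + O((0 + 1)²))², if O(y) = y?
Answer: 28561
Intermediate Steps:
(168 + O((0 + 1)²))² = (168 + (0 + 1)²)² = (168 + 1²)² = (168 + 1)² = 169² = 28561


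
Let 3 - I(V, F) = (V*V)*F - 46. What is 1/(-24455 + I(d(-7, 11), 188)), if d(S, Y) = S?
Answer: -1/33618 ≈ -2.9746e-5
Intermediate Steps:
I(V, F) = 49 - F*V**2 (I(V, F) = 3 - ((V*V)*F - 46) = 3 - (V**2*F - 46) = 3 - (F*V**2 - 46) = 3 - (-46 + F*V**2) = 3 + (46 - F*V**2) = 49 - F*V**2)
1/(-24455 + I(d(-7, 11), 188)) = 1/(-24455 + (49 - 1*188*(-7)**2)) = 1/(-24455 + (49 - 1*188*49)) = 1/(-24455 + (49 - 9212)) = 1/(-24455 - 9163) = 1/(-33618) = -1/33618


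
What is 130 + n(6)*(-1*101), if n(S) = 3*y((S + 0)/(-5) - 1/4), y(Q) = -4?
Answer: 1342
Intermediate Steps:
n(S) = -12 (n(S) = 3*(-4) = -12)
130 + n(6)*(-1*101) = 130 - (-12)*101 = 130 - 12*(-101) = 130 + 1212 = 1342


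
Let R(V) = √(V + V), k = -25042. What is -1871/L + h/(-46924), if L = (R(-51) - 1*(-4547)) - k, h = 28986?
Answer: (-14493*√102 + 472730779*I)/(23462*(√102 - 29589*I)) ≈ -0.68095 + 2.1583e-5*I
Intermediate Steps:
R(V) = √2*√V (R(V) = √(2*V) = √2*√V)
L = 29589 + I*√102 (L = (√2*√(-51) - 1*(-4547)) - 1*(-25042) = (√2*(I*√51) + 4547) + 25042 = (I*√102 + 4547) + 25042 = (4547 + I*√102) + 25042 = 29589 + I*√102 ≈ 29589.0 + 10.1*I)
-1871/L + h/(-46924) = -1871/(29589 + I*√102) + 28986/(-46924) = -1871/(29589 + I*√102) + 28986*(-1/46924) = -1871/(29589 + I*√102) - 14493/23462 = -14493/23462 - 1871/(29589 + I*√102)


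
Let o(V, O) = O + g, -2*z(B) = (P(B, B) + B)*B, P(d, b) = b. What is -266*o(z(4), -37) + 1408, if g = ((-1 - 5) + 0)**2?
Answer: 1674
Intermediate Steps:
z(B) = -B**2 (z(B) = -(B + B)*B/2 = -2*B*B/2 = -B**2)
g = 36 (g = (-6 + 0)**2 = (-6)**2 = 36)
o(V, O) = 36 + O (o(V, O) = O + 36 = 36 + O)
-266*o(z(4), -37) + 1408 = -266*(36 - 37) + 1408 = -266*(-1) + 1408 = 266 + 1408 = 1674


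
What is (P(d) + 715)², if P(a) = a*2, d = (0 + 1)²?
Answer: 514089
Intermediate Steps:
d = 1 (d = 1² = 1)
P(a) = 2*a
(P(d) + 715)² = (2*1 + 715)² = (2 + 715)² = 717² = 514089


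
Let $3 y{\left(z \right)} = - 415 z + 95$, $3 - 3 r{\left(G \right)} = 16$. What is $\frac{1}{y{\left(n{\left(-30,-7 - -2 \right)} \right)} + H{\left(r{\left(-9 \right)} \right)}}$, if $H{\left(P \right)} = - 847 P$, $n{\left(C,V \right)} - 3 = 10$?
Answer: $\frac{3}{5711} \approx 0.0005253$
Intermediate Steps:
$n{\left(C,V \right)} = 13$ ($n{\left(C,V \right)} = 3 + 10 = 13$)
$r{\left(G \right)} = - \frac{13}{3}$ ($r{\left(G \right)} = 1 - \frac{16}{3} = - \frac{13}{3}$)
$y{\left(z \right)} = \frac{95}{3} - \frac{415 z}{3}$ ($y{\left(z \right)} = \frac{- 415 z + 95}{3} = \frac{95 - 415 z}{3} = \frac{95}{3} - \frac{415 z}{3}$)
$\frac{1}{y{\left(n{\left(-30,-7 - -2 \right)} \right)} + H{\left(r{\left(-9 \right)} \right)}} = \frac{1}{\left(\frac{95}{3} - \frac{5395}{3}\right) - - \frac{11011}{3}} = \frac{1}{\left(\frac{95}{3} - \frac{5395}{3}\right) + \frac{11011}{3}} = \frac{1}{- \frac{5300}{3} + \frac{11011}{3}} = \frac{1}{\frac{5711}{3}} = \frac{3}{5711}$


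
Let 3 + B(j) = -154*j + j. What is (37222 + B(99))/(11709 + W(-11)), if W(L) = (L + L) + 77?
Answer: 5518/2941 ≈ 1.8762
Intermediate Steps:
B(j) = -3 - 153*j (B(j) = -3 + (-154*j + j) = -3 - 153*j)
W(L) = 77 + 2*L (W(L) = 2*L + 77 = 77 + 2*L)
(37222 + B(99))/(11709 + W(-11)) = (37222 + (-3 - 153*99))/(11709 + (77 + 2*(-11))) = (37222 + (-3 - 15147))/(11709 + (77 - 22)) = (37222 - 15150)/(11709 + 55) = 22072/11764 = 22072*(1/11764) = 5518/2941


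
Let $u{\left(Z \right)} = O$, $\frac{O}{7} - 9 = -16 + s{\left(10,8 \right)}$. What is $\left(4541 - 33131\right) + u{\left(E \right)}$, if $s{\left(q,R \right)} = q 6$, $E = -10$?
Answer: $-28219$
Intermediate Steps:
$s{\left(q,R \right)} = 6 q$
$O = 371$ ($O = 63 + 7 \left(-16 + 6 \cdot 10\right) = 63 + 7 \left(-16 + 60\right) = 63 + 7 \cdot 44 = 63 + 308 = 371$)
$u{\left(Z \right)} = 371$
$\left(4541 - 33131\right) + u{\left(E \right)} = \left(4541 - 33131\right) + 371 = -28590 + 371 = -28219$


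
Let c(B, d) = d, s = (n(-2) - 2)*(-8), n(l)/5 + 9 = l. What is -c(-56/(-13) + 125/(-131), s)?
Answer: -456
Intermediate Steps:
n(l) = -45 + 5*l
s = 456 (s = ((-45 + 5*(-2)) - 2)*(-8) = ((-45 - 10) - 2)*(-8) = (-55 - 2)*(-8) = -57*(-8) = 456)
-c(-56/(-13) + 125/(-131), s) = -1*456 = -456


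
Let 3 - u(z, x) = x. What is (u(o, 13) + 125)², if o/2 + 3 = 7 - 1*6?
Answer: 13225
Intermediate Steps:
o = -4 (o = -6 + 2*(7 - 1*6) = -6 + 2*(7 - 6) = -6 + 2*1 = -6 + 2 = -4)
u(z, x) = 3 - x
(u(o, 13) + 125)² = ((3 - 1*13) + 125)² = ((3 - 13) + 125)² = (-10 + 125)² = 115² = 13225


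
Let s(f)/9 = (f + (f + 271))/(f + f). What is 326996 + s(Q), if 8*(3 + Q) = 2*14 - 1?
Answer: 330257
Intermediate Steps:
Q = 3/8 (Q = -3 + (2*14 - 1)/8 = -3 + (28 - 1)/8 = -3 + (⅛)*27 = -3 + 27/8 = 3/8 ≈ 0.37500)
s(f) = 9*(271 + 2*f)/(2*f) (s(f) = 9*((f + (f + 271))/(f + f)) = 9*((f + (271 + f))/((2*f))) = 9*((271 + 2*f)*(1/(2*f))) = 9*((271 + 2*f)/(2*f)) = 9*(271 + 2*f)/(2*f))
326996 + s(Q) = 326996 + (9 + 2439/(2*(3/8))) = 326996 + (9 + (2439/2)*(8/3)) = 326996 + (9 + 3252) = 326996 + 3261 = 330257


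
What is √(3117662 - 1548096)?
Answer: √1569566 ≈ 1252.8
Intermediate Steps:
√(3117662 - 1548096) = √1569566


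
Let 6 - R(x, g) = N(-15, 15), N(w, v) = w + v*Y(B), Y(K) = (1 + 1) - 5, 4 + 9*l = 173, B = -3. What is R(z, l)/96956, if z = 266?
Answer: 33/48478 ≈ 0.00068072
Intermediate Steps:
l = 169/9 (l = -4/9 + (⅑)*173 = -4/9 + 173/9 = 169/9 ≈ 18.778)
Y(K) = -3 (Y(K) = 2 - 5 = -3)
N(w, v) = w - 3*v (N(w, v) = w + v*(-3) = w - 3*v)
R(x, g) = 66 (R(x, g) = 6 - (-15 - 3*15) = 6 - (-15 - 45) = 6 - 1*(-60) = 6 + 60 = 66)
R(z, l)/96956 = 66/96956 = 66*(1/96956) = 33/48478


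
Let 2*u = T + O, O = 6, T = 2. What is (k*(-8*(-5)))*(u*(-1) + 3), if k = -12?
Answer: 480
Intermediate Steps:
u = 4 (u = (2 + 6)/2 = (½)*8 = 4)
(k*(-8*(-5)))*(u*(-1) + 3) = (-(-96)*(-5))*(4*(-1) + 3) = (-12*40)*(-4 + 3) = -480*(-1) = 480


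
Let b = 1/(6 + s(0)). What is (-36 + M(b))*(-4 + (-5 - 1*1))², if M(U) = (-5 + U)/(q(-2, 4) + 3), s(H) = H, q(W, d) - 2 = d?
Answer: -98650/27 ≈ -3653.7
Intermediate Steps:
q(W, d) = 2 + d
b = ⅙ (b = 1/(6 + 0) = 1/6 = ⅙ ≈ 0.16667)
M(U) = -5/9 + U/9 (M(U) = (-5 + U)/((2 + 4) + 3) = (-5 + U)/(6 + 3) = (-5 + U)/9 = (-5 + U)*(⅑) = -5/9 + U/9)
(-36 + M(b))*(-4 + (-5 - 1*1))² = (-36 + (-5/9 + (⅑)*(⅙)))*(-4 + (-5 - 1*1))² = (-36 + (-5/9 + 1/54))*(-4 + (-5 - 1))² = (-36 - 29/54)*(-4 - 6)² = -1973/54*(-10)² = -1973/54*100 = -98650/27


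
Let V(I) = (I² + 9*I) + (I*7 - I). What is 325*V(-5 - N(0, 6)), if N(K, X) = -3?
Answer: -8450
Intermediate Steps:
V(I) = I² + 15*I (V(I) = (I² + 9*I) + (7*I - I) = (I² + 9*I) + 6*I = I² + 15*I)
325*V(-5 - N(0, 6)) = 325*((-5 - 1*(-3))*(15 + (-5 - 1*(-3)))) = 325*((-5 + 3)*(15 + (-5 + 3))) = 325*(-2*(15 - 2)) = 325*(-2*13) = 325*(-26) = -8450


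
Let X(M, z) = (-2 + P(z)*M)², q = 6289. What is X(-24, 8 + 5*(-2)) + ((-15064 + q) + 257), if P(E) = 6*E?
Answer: 73278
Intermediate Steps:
X(M, z) = (-2 + 6*M*z)² (X(M, z) = (-2 + (6*z)*M)² = (-2 + 6*M*z)²)
X(-24, 8 + 5*(-2)) + ((-15064 + q) + 257) = 4*(-1 + 3*(-24)*(8 + 5*(-2)))² + ((-15064 + 6289) + 257) = 4*(-1 + 3*(-24)*(8 - 10))² + (-8775 + 257) = 4*(-1 + 3*(-24)*(-2))² - 8518 = 4*(-1 + 144)² - 8518 = 4*143² - 8518 = 4*20449 - 8518 = 81796 - 8518 = 73278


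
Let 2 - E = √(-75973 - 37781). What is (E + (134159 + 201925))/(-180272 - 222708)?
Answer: -168043/201490 + I*√113754/402980 ≈ -0.834 + 0.00083695*I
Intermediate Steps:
E = 2 - I*√113754 (E = 2 - √(-75973 - 37781) = 2 - √(-113754) = 2 - I*√113754 ≈ 2.0 - 337.27*I)
(E + (134159 + 201925))/(-180272 - 222708) = ((2 - I*√113754) + (134159 + 201925))/(-180272 - 222708) = ((2 - I*√113754) + 336084)/(-402980) = (336086 - I*√113754)*(-1/402980) = -168043/201490 + I*√113754/402980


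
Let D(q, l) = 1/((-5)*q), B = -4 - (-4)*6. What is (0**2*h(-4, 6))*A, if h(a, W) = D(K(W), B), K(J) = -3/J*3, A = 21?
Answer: 0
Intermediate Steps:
B = 20 (B = -4 - 1*(-24) = -4 + 24 = 20)
K(J) = -9/J
D(q, l) = -1/(5*q)
h(a, W) = W/45 (h(a, W) = -(-W/9)/5 = -(-1)*W/45 = W/45)
(0**2*h(-4, 6))*A = (0**2*((1/45)*6))*21 = (0*(2/15))*21 = 0*21 = 0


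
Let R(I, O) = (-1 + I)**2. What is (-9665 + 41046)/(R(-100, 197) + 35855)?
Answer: 31381/46056 ≈ 0.68137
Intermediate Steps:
(-9665 + 41046)/(R(-100, 197) + 35855) = (-9665 + 41046)/((-1 - 100)**2 + 35855) = 31381/((-101)**2 + 35855) = 31381/(10201 + 35855) = 31381/46056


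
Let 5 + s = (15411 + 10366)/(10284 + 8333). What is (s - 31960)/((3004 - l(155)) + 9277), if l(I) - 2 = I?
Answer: -148766657/56428127 ≈ -2.6364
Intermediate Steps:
s = -67308/18617 (s = -5 + (15411 + 10366)/(10284 + 8333) = -5 + 25777/18617 = -67308/18617 ≈ -3.6154)
l(I) = 2 + I
(s - 31960)/((3004 - l(155)) + 9277) = (-67308/18617 - 31960)/((3004 - (2 + 155)) + 9277) = -595066628/(18617*((3004 - 1*157) + 9277)) = -595066628/(18617*((3004 - 157) + 9277)) = -595066628/(18617*(2847 + 9277)) = -595066628/18617/12124 = -595066628/18617*1/12124 = -148766657/56428127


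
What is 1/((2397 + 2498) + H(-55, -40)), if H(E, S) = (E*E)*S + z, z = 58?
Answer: -1/116047 ≈ -8.6172e-6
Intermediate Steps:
H(E, S) = 58 + S*E² (H(E, S) = (E*E)*S + 58 = E²*S + 58 = S*E² + 58 = 58 + S*E²)
1/((2397 + 2498) + H(-55, -40)) = 1/((2397 + 2498) + (58 - 40*(-55)²)) = 1/(4895 + (58 - 40*3025)) = 1/(4895 + (58 - 121000)) = 1/(4895 - 120942) = 1/(-116047) = -1/116047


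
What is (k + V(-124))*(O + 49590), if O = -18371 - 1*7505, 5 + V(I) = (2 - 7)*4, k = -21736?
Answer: -516040354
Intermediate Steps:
V(I) = -25 (V(I) = -5 + (2 - 7)*4 = -5 - 5*4 = -5 - 20 = -25)
O = -25876 (O = -18371 - 7505 = -25876)
(k + V(-124))*(O + 49590) = (-21736 - 25)*(-25876 + 49590) = -21761*23714 = -516040354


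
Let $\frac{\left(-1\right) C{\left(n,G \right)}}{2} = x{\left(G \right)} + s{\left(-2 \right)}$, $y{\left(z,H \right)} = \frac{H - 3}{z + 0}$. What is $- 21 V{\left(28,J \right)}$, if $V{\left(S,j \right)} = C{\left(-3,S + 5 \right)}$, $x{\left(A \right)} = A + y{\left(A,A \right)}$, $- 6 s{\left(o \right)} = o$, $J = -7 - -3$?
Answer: $\frac{15820}{11} \approx 1438.2$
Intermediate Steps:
$y{\left(z,H \right)} = \frac{-3 + H}{z}$
$J = -4$ ($J = -7 + 3 = -4$)
$s{\left(o \right)} = - \frac{o}{6}$
$x{\left(A \right)} = A + \frac{-3 + A}{A}$
$C{\left(n,G \right)} = - \frac{8}{3} - 2 G + \frac{6}{G}$ ($C{\left(n,G \right)} = - 2 \left(\left(1 + G - \frac{3}{G}\right) - - \frac{1}{3}\right) = - 2 \left(\left(1 + G - \frac{3}{G}\right) + \frac{1}{3}\right) = - 2 \left(\frac{4}{3} + G - \frac{3}{G}\right) = - \frac{8}{3} - 2 G + \frac{6}{G}$)
$V{\left(S,j \right)} = - \frac{38}{3} - 2 S + \frac{6}{5 + S}$ ($V{\left(S,j \right)} = - \frac{8}{3} - 2 \left(S + 5\right) + \frac{6}{S + 5} = - \frac{8}{3} - 2 \left(5 + S\right) + \frac{6}{5 + S} = - \frac{8}{3} - \left(10 + 2 S\right) + \frac{6}{5 + S} = - \frac{38}{3} - 2 S + \frac{6}{5 + S}$)
$- 21 V{\left(28,J \right)} = - 21 \frac{2 \left(-86 - 952 - 3 \cdot 28^{2}\right)}{3 \left(5 + 28\right)} = - 21 \frac{2 \left(-86 - 952 - 2352\right)}{3 \cdot 33} = - 21 \cdot \frac{2}{3} \cdot \frac{1}{33} \left(-86 - 952 - 2352\right) = - 21 \cdot \frac{2}{3} \cdot \frac{1}{33} \left(-3390\right) = \left(-21\right) \left(- \frac{2260}{33}\right) = \frac{15820}{11}$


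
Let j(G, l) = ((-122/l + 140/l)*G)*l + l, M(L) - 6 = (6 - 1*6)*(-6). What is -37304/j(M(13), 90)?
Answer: -18652/99 ≈ -188.40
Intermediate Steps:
M(L) = 6 (M(L) = 6 + (6 - 1*6)*(-6) = 6 + (6 - 6)*(-6) = 6 + 0*(-6) = 6 + 0 = 6)
j(G, l) = l + 18*G (j(G, l) = ((18/l)*G)*l + l = (18*G/l)*l + l = 18*G + l = l + 18*G)
-37304/j(M(13), 90) = -37304/(90 + 18*6) = -37304/(90 + 108) = -37304/198 = -37304*1/198 = -18652/99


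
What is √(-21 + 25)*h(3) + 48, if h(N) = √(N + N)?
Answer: 48 + 2*√6 ≈ 52.899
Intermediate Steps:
h(N) = √2*√N (h(N) = √(2*N) = √2*√N)
√(-21 + 25)*h(3) + 48 = √(-21 + 25)*(√2*√3) + 48 = √4*√6 + 48 = 2*√6 + 48 = 48 + 2*√6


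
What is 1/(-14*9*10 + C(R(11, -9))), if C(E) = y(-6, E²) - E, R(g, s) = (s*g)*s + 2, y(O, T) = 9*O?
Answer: -1/2207 ≈ -0.00045310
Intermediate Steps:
R(g, s) = 2 + g*s² (R(g, s) = (g*s)*s + 2 = g*s² + 2 = 2 + g*s²)
C(E) = -54 - E (C(E) = 9*(-6) - E = -54 - E)
1/(-14*9*10 + C(R(11, -9))) = 1/(-14*9*10 + (-54 - (2 + 11*(-9)²))) = 1/(-126*10 + (-54 - (2 + 11*81))) = 1/(-1260 + (-54 - (2 + 891))) = 1/(-1260 + (-54 - 1*893)) = 1/(-1260 + (-54 - 893)) = 1/(-1260 - 947) = 1/(-2207) = -1/2207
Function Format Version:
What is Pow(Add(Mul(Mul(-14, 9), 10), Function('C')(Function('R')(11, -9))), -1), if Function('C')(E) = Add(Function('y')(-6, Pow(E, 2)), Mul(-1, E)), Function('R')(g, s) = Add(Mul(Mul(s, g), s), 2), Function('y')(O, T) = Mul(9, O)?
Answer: Rational(-1, 2207) ≈ -0.00045310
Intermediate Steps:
Function('R')(g, s) = Add(2, Mul(g, Pow(s, 2))) (Function('R')(g, s) = Add(Mul(Mul(g, s), s), 2) = Add(Mul(g, Pow(s, 2)), 2) = Add(2, Mul(g, Pow(s, 2))))
Function('C')(E) = Add(-54, Mul(-1, E)) (Function('C')(E) = Add(Mul(9, -6), Mul(-1, E)) = Add(-54, Mul(-1, E)))
Pow(Add(Mul(Mul(-14, 9), 10), Function('C')(Function('R')(11, -9))), -1) = Pow(Add(Mul(Mul(-14, 9), 10), Add(-54, Mul(-1, Add(2, Mul(11, Pow(-9, 2)))))), -1) = Pow(Add(Mul(-126, 10), Add(-54, Mul(-1, Add(2, Mul(11, 81))))), -1) = Pow(Add(-1260, Add(-54, Mul(-1, Add(2, 891)))), -1) = Pow(Add(-1260, Add(-54, Mul(-1, 893))), -1) = Pow(Add(-1260, Add(-54, -893)), -1) = Pow(Add(-1260, -947), -1) = Pow(-2207, -1) = Rational(-1, 2207)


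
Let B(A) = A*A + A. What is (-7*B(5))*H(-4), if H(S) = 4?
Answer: -840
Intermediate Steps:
B(A) = A + A² (B(A) = A² + A = A + A²)
(-7*B(5))*H(-4) = -35*(1 + 5)*4 = -35*6*4 = -7*30*4 = -210*4 = -840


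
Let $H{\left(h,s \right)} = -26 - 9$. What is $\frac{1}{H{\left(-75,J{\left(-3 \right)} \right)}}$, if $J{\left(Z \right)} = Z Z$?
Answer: $- \frac{1}{35} \approx -0.028571$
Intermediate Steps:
$J{\left(Z \right)} = Z^{2}$
$H{\left(h,s \right)} = -35$ ($H{\left(h,s \right)} = -26 - 9 = -35$)
$\frac{1}{H{\left(-75,J{\left(-3 \right)} \right)}} = \frac{1}{-35} = - \frac{1}{35}$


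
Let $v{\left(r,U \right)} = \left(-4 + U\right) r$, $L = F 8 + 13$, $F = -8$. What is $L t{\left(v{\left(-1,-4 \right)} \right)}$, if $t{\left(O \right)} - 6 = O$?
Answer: $-714$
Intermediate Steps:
$L = -51$ ($L = \left(-8\right) 8 + 13 = -64 + 13 = -51$)
$v{\left(r,U \right)} = r \left(-4 + U\right)$
$t{\left(O \right)} = 6 + O$
$L t{\left(v{\left(-1,-4 \right)} \right)} = - 51 \left(6 - \left(-4 - 4\right)\right) = - 51 \left(6 - -8\right) = - 51 \left(6 + 8\right) = \left(-51\right) 14 = -714$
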